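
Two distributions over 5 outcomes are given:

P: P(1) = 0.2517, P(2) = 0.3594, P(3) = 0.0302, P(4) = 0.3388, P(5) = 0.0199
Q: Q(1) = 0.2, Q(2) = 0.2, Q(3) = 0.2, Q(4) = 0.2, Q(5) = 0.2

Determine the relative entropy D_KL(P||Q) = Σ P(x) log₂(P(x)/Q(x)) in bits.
0.4964 bits

D_KL(P||Q) = Σ P(x) log₂(P(x)/Q(x))

Computing term by term:
  P(1)·log₂(P(1)/Q(1)) = 0.2517·log₂(0.2517/0.2) = 0.08349
  P(2)·log₂(P(2)/Q(2)) = 0.3594·log₂(0.3594/0.2) = 0.30391
  P(3)·log₂(P(3)/Q(3)) = 0.0302·log₂(0.0302/0.2) = -0.08237
  P(4)·log₂(P(4)/Q(4)) = 0.3388·log₂(0.3388/0.2) = 0.25763
  P(5)·log₂(P(5)/Q(5)) = 0.0199·log₂(0.0199/0.2) = -0.06625

D_KL(P||Q) = 0.08349 + 0.30391 - 0.08237 + 0.25763 - 0.06625 = 0.49641 ≈ 0.4964 bits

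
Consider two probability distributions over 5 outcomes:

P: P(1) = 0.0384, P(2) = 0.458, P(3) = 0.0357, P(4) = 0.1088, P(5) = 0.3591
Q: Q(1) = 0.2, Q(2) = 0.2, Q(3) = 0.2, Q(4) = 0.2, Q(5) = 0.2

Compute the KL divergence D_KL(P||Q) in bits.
0.5750 bits

D_KL(P||Q) = Σ P(x) log₂(P(x)/Q(x))

Computing term by term:
  P(1)·log₂(P(1)/Q(1)) = 0.0384·log₂(0.0384/0.2) = -0.09142
  P(2)·log₂(P(2)/Q(2)) = 0.458·log₂(0.458/0.2) = 0.54747
  P(3)·log₂(P(3)/Q(3)) = 0.0357·log₂(0.0357/0.2) = -0.08875
  P(4)·log₂(P(4)/Q(4)) = 0.1088·log₂(0.1088/0.2) = -0.09556
  P(5)·log₂(P(5)/Q(5)) = 0.3591·log₂(0.3591/0.2) = 0.30322

D_KL(P||Q) = -0.09142 + 0.54747 - 0.08875 - 0.09556 + 0.30322 = 0.57496 ≈ 0.5750 bits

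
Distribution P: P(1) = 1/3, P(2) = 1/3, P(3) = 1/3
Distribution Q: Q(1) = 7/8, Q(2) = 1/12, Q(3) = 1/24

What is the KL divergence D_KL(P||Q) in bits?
1.2026 bits

D_KL(P||Q) = Σ P(x) log₂(P(x)/Q(x))

Computing term by term:
  P(1)·log₂(P(1)/Q(1)) = (1/3)·log₂((1/3)/(7/8)) = -0.46411
  P(2)·log₂(P(2)/Q(2)) = (1/3)·log₂((1/3)/(1/12)) = 0.66667
  P(3)·log₂(P(3)/Q(3)) = (1/3)·log₂((1/3)/(1/24)) = 1.00000

D_KL(P||Q) = -0.46411 + 0.66667 + 1.00000 = 1.20256 ≈ 1.2026 bits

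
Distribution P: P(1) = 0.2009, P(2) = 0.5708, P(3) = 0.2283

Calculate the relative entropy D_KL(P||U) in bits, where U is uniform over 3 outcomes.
0.1715 bits

U(i) = 1/3 for all i

D_KL(P||U) = Σ P(x) log₂(P(x) / (1/3))
           = Σ P(x) log₂(P(x)) + log₂(3)
           = log₂(3) - H(P)

H(P) = -Σ P(x) log₂(P(x)):
  -P(1)·log₂(P(1)) = -(0.2009)·log₂(0.2009) = 0.46517
  -P(2)·log₂(P(2)) = -(0.5708)·log₂(0.5708) = 0.46174
  -P(3)·log₂(P(3)) = -(0.2283)·log₂(0.2283) = 0.48651
H(P) = 0.46517 + 0.46174 + 0.48651 = 1.41342 bits

log₂(3) = 1.58496 bits

D_KL(P||U) = 1.58496 - 1.41342 = 0.17154 ≈ 0.1715 bits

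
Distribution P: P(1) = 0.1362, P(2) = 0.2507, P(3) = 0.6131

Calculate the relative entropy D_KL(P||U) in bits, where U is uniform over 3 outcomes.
0.2601 bits

U(i) = 1/3 for all i

D_KL(P||U) = Σ P(x) log₂(P(x) / (1/3))
           = Σ P(x) log₂(P(x)) + log₂(3)
           = log₂(3) - H(P)

H(P) = -Σ P(x) log₂(P(x)):
  -P(1)·log₂(P(1)) = -(0.1362)·log₂(0.1362) = 0.39174
  -P(2)·log₂(P(2)) = -(0.2507)·log₂(0.2507) = 0.50039
  -P(3)·log₂(P(3)) = -(0.6131)·log₂(0.6131) = 0.43273
H(P) = 0.39174 + 0.50039 + 0.43273 = 1.32486 bits

log₂(3) = 1.58496 bits

D_KL(P||U) = 1.58496 - 1.32486 = 0.26010 ≈ 0.2601 bits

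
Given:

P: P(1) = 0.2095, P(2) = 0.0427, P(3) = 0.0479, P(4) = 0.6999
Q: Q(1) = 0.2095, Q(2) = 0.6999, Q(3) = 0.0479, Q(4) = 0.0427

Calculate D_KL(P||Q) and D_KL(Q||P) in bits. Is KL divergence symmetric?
D_KL(P||Q) = 2.6517 bits, D_KL(Q||P) = 2.6517 bits. The two values coincide for this particular pair, but no — KL divergence is not symmetric in general.

D_KL(P||Q) = Σ P(x) log₂(P(x)/Q(x))

Computing term by term:
  P(1)·log₂(P(1)/Q(1)) = 0.2095·log₂(0.2095/0.2095) = 0.00000
  P(2)·log₂(P(2)/Q(2)) = 0.0427·log₂(0.0427/0.6999) = -0.17229
  P(3)·log₂(P(3)/Q(3)) = 0.0479·log₂(0.0479/0.0479) = 0.00000
  P(4)·log₂(P(4)/Q(4)) = 0.6999·log₂(0.6999/0.0427) = 2.82399

D_KL(P||Q) = 0.00000 - 0.17229 + 0.00000 + 2.82399 = 2.65170 ≈ 2.6517 bits

D_KL(Q||P) = Σ Q(x) log₂(Q(x)/P(x))

Computing term by term:
  Q(1)·log₂(Q(1)/P(1)) = 0.2095·log₂(0.2095/0.2095) = 0.00000
  Q(2)·log₂(Q(2)/P(2)) = 0.6999·log₂(0.6999/0.0427) = 2.82399
  Q(3)·log₂(Q(3)/P(3)) = 0.0479·log₂(0.0479/0.0479) = 0.00000
  Q(4)·log₂(Q(4)/P(4)) = 0.0427·log₂(0.0427/0.6999) = -0.17229

D_KL(Q||P) = 0.00000 + 2.82399 + 0.00000 - 0.17229 = 2.65170 ≈ 2.6517 bits

These ARE equal here. Q is P with outcomes relabeled (Q(2) = P(4), Q(4) = P(2)) by a relabeling that is its own inverse, so the two sums contain exactly the same terms in a different order. This is a special case — KL divergence is not symmetric in general: D_KL(P||Q) ≠ D_KL(Q||P) for most P, Q.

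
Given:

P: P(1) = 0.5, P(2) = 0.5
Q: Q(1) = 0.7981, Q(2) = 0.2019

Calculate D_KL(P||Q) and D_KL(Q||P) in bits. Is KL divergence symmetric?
D_KL(P||Q) = 0.3168 bits, D_KL(Q||P) = 0.2743 bits. No, KL divergence is not symmetric.

D_KL(P||Q) = Σ P(x) log₂(P(x)/Q(x))

Computing term by term:
  P(1)·log₂(P(1)/Q(1)) = 0.5·log₂(0.5/0.7981) = -0.33732
  P(2)·log₂(P(2)/Q(2)) = 0.5·log₂(0.5/0.2019) = 0.65414

D_KL(P||Q) = -0.33732 + 0.65414 = 0.31682 ≈ 0.3168 bits

D_KL(Q||P) = Σ Q(x) log₂(Q(x)/P(x))

Computing term by term:
  Q(1)·log₂(Q(1)/P(1)) = 0.7981·log₂(0.7981/0.5) = 0.53843
  Q(2)·log₂(Q(2)/P(2)) = 0.2019·log₂(0.2019/0.5) = -0.26414

D_KL(Q||P) = 0.53843 - 0.26414 = 0.27429 ≈ 0.2743 bits

These are NOT equal (difference: 0.0425 bits). KL divergence is asymmetric: D_KL(P||Q) ≠ D_KL(Q||P) in general.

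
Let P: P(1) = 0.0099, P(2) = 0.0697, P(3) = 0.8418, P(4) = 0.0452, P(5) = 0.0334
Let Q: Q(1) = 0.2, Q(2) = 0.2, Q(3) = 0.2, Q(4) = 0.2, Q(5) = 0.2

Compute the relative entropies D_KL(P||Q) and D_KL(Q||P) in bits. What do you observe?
D_KL(P||Q) = 1.4133 bits, D_KL(Q||P) = 1.7023 bits. The two directions give different values (D_KL(Q||P) exceeds D_KL(P||Q) by 0.2890 bits): KL divergence is asymmetric.

D_KL(P||Q) = Σ P(x) log₂(P(x)/Q(x))

Computing term by term:
  P(1)·log₂(P(1)/Q(1)) = 0.0099·log₂(0.0099/0.2) = -0.04293
  P(2)·log₂(P(2)/Q(2)) = 0.0697·log₂(0.0697/0.2) = -0.10600
  P(3)·log₂(P(3)/Q(3)) = 0.8418·log₂(0.8418/0.2) = 1.74545
  P(4)·log₂(P(4)/Q(4)) = 0.0452·log₂(0.0452/0.2) = -0.09698
  P(5)·log₂(P(5)/Q(5)) = 0.0334·log₂(0.0334/0.2) = -0.08624

D_KL(P||Q) = -0.04293 - 0.10600 + 1.74545 - 0.09698 - 0.08624 = 1.41330 ≈ 1.4133 bits

D_KL(Q||P) = Σ Q(x) log₂(Q(x)/P(x))

Computing term by term:
  Q(1)·log₂(Q(1)/P(1)) = 0.2·log₂(0.2/0.0099) = 0.86729
  Q(2)·log₂(Q(2)/P(2)) = 0.2·log₂(0.2/0.0697) = 0.30415
  Q(3)·log₂(Q(3)/P(3)) = 0.2·log₂(0.2/0.8418) = -0.41470
  Q(4)·log₂(Q(4)/P(4)) = 0.2·log₂(0.2/0.0452) = 0.42912
  Q(5)·log₂(Q(5)/P(5)) = 0.2·log₂(0.2/0.0334) = 0.51642

D_KL(Q||P) = 0.86729 + 0.30415 - 0.41470 + 0.42912 + 0.51642 = 1.70228 ≈ 1.7023 bits

These are NOT equal (difference: 0.2890 bits). KL divergence is asymmetric: D_KL(P||Q) ≠ D_KL(Q||P) in general.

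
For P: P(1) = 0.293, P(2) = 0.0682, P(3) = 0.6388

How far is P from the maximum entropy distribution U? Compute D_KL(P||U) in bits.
0.3888 bits

U(i) = 1/3 for all i

D_KL(P||U) = Σ P(x) log₂(P(x) / (1/3))
           = Σ P(x) log₂(P(x)) + log₂(3)
           = log₂(3) - H(P)

H(P) = -Σ P(x) log₂(P(x)):
  -P(1)·log₂(P(1)) = -(0.293)·log₂(0.293) = 0.51891
  -P(2)·log₂(P(2)) = -(0.0682)·log₂(0.0682) = 0.26421
  -P(3)·log₂(P(3)) = -(0.6388)·log₂(0.6388) = 0.41302
H(P) = 0.51891 + 0.26421 + 0.41302 = 1.19614 bits

log₂(3) = 1.58496 bits

D_KL(P||U) = 1.58496 - 1.19614 = 0.38882 ≈ 0.3888 bits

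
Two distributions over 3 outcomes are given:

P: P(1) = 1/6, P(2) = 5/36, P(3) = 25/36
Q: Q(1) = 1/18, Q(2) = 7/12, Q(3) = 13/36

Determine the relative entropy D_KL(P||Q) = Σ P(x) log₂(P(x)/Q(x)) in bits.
0.6318 bits

D_KL(P||Q) = Σ P(x) log₂(P(x)/Q(x))

Computing term by term:
  P(1)·log₂(P(1)/Q(1)) = (1/6)·log₂((1/6)/(1/18)) = 0.26416
  P(2)·log₂(P(2)/Q(2)) = (5/36)·log₂((5/36)/(7/12)) = -0.28755
  P(3)·log₂(P(3)/Q(3)) = (25/36)·log₂((25/36)/(13/36)) = 0.65515

D_KL(P||Q) = 0.26416 - 0.28755 + 0.65515 = 0.63176 ≈ 0.6318 bits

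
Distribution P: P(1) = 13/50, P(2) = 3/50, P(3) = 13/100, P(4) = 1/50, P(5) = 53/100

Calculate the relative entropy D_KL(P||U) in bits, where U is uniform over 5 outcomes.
0.5921 bits

U(i) = 1/5 for all i

D_KL(P||U) = Σ P(x) log₂(P(x) / (1/5))
           = Σ P(x) log₂(P(x)) + log₂(5)
           = log₂(5) - H(P)

H(P) = -Σ P(x) log₂(P(x)):
  -P(1)·log₂(P(1)) = -(13/50)·log₂(13/50) = 0.50529
  -P(2)·log₂(P(2)) = -(3/50)·log₂(3/50) = 0.24353
  -P(3)·log₂(P(3)) = -(13/100)·log₂(13/100) = 0.38264
  -P(4)·log₂(P(4)) = -(1/50)·log₂(1/50) = 0.11288
  -P(5)·log₂(P(5)) = -(53/100)·log₂(53/100) = 0.48545
H(P) = 0.50529 + 0.24353 + 0.38264 + 0.11288 + 0.48545 = 1.72979 bits

log₂(5) = 2.32193 bits

D_KL(P||U) = 2.32193 - 1.72979 = 0.59214 ≈ 0.5921 bits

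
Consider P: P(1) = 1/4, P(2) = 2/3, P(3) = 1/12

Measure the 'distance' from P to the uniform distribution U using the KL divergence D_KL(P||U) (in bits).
0.3962 bits

U(i) = 1/3 for all i

D_KL(P||U) = Σ P(x) log₂(P(x) / (1/3))
           = Σ P(x) log₂(P(x)) + log₂(3)
           = log₂(3) - H(P)

H(P) = -Σ P(x) log₂(P(x)):
  -P(1)·log₂(P(1)) = -(1/4)·log₂(1/4) = 0.50000
  -P(2)·log₂(P(2)) = -(2/3)·log₂(2/3) = 0.38998
  -P(3)·log₂(P(3)) = -(1/12)·log₂(1/12) = 0.29875
H(P) = 0.50000 + 0.38998 + 0.29875 = 1.18873 bits

log₂(3) = 1.58496 bits

D_KL(P||U) = 1.58496 - 1.18873 = 0.39623 ≈ 0.3962 bits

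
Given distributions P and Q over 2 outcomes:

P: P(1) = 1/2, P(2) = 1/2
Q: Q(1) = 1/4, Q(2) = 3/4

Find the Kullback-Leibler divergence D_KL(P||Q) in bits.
0.2075 bits

D_KL(P||Q) = Σ P(x) log₂(P(x)/Q(x))

Computing term by term:
  P(1)·log₂(P(1)/Q(1)) = (1/2)·log₂((1/2)/(1/4)) = 0.50000
  P(2)·log₂(P(2)/Q(2)) = (1/2)·log₂((1/2)/(3/4)) = -0.29248

D_KL(P||Q) = 0.50000 - 0.29248 = 0.20752 ≈ 0.2075 bits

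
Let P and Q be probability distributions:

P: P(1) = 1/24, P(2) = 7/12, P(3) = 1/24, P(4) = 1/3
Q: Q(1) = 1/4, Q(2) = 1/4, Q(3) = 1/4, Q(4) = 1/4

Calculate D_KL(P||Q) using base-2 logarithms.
0.6360 bits

D_KL(P||Q) = Σ P(x) log₂(P(x)/Q(x))

Computing term by term:
  P(1)·log₂(P(1)/Q(1)) = (1/24)·log₂((1/24)/(1/4)) = -0.10771
  P(2)·log₂(P(2)/Q(2)) = (7/12)·log₂((7/12)/(1/4)) = 0.71306
  P(3)·log₂(P(3)/Q(3)) = (1/24)·log₂((1/24)/(1/4)) = -0.10771
  P(4)·log₂(P(4)/Q(4)) = (1/3)·log₂((1/3)/(1/4)) = 0.13835

D_KL(P||Q) = -0.10771 + 0.71306 - 0.10771 + 0.13835 = 0.63599 ≈ 0.6360 bits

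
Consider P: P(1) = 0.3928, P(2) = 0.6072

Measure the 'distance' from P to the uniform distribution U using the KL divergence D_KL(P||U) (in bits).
0.0334 bits

U(i) = 1/2 for all i

D_KL(P||U) = Σ P(x) log₂(P(x) / (1/2))
           = Σ P(x) log₂(P(x)) + log₂(2)
           = log₂(2) - H(P)

H(P) = -Σ P(x) log₂(P(x)):
  -P(1)·log₂(P(1)) = -(0.3928)·log₂(0.3928) = 0.52955
  -P(2)·log₂(P(2)) = -(0.6072)·log₂(0.6072) = 0.43704
H(P) = 0.52955 + 0.43704 = 0.96659 bits

log₂(2) = 1.00000 bits

D_KL(P||U) = 1.00000 - 0.96659 = 0.03341 ≈ 0.0334 bits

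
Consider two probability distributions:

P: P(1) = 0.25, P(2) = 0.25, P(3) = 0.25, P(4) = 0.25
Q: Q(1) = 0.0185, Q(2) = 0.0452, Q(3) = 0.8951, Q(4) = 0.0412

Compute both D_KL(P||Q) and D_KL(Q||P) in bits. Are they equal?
D_KL(P||Q) = 1.7462 bits, D_KL(Q||P) = 1.3589 bits. No, they are not equal.

D_KL(P||Q) = Σ P(x) log₂(P(x)/Q(x))

Computing term by term:
  P(1)·log₂(P(1)/Q(1)) = 0.25·log₂(0.25/0.0185) = 0.93908
  P(2)·log₂(P(2)/Q(2)) = 0.25·log₂(0.25/0.0452) = 0.61688
  P(3)·log₂(P(3)/Q(3)) = 0.25·log₂(0.25/0.8951) = -0.46003
  P(4)·log₂(P(4)/Q(4)) = 0.25·log₂(0.25/0.0412) = 0.65030

D_KL(P||Q) = 0.93908 + 0.61688 - 0.46003 + 0.65030 = 1.74623 ≈ 1.7462 bits

D_KL(Q||P) = Σ Q(x) log₂(Q(x)/P(x))

Computing term by term:
  Q(1)·log₂(Q(1)/P(1)) = 0.0185·log₂(0.0185/0.25) = -0.06949
  Q(2)·log₂(Q(2)/P(2)) = 0.0452·log₂(0.0452/0.25) = -0.11153
  Q(3)·log₂(Q(3)/P(3)) = 0.8951·log₂(0.8951/0.25) = 1.64709
  Q(4)·log₂(Q(4)/P(4)) = 0.0412·log₂(0.0412/0.25) = -0.10717

D_KL(Q||P) = -0.06949 - 0.11153 + 1.64709 - 0.10717 = 1.35890 ≈ 1.3589 bits

These are NOT equal (difference: 0.3873 bits). KL divergence is asymmetric: D_KL(P||Q) ≠ D_KL(Q||P) in general.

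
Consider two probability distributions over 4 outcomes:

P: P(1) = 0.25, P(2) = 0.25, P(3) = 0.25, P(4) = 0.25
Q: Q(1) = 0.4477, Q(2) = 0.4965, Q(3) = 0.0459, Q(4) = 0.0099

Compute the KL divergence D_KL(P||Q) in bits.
1.3183 bits

D_KL(P||Q) = Σ P(x) log₂(P(x)/Q(x))

Computing term by term:
  P(1)·log₂(P(1)/Q(1)) = 0.25·log₂(0.25/0.4477) = -0.21015
  P(2)·log₂(P(2)/Q(2)) = 0.25·log₂(0.25/0.4965) = -0.24747
  P(3)·log₂(P(3)/Q(3)) = 0.25·log₂(0.25/0.0459) = 0.61134
  P(4)·log₂(P(4)/Q(4)) = 0.25·log₂(0.25/0.0099) = 1.16459

D_KL(P||Q) = -0.21015 - 0.24747 + 0.61134 + 1.16459 = 1.31831 ≈ 1.3183 bits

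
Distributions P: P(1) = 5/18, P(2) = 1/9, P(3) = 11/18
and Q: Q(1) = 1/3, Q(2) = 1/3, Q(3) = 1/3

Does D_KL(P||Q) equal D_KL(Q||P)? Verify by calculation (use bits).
D_KL(P||Q) = 0.2852 bits, D_KL(Q||P) = 0.3245 bits. No — D_KL(P||Q) ≠ D_KL(Q||P) for this pair.

D_KL(P||Q) = Σ P(x) log₂(P(x)/Q(x))

Computing term by term:
  P(1)·log₂(P(1)/Q(1)) = (5/18)·log₂((5/18)/(1/3)) = -0.07307
  P(2)·log₂(P(2)/Q(2)) = (1/9)·log₂((1/9)/(1/3)) = -0.17611
  P(3)·log₂(P(3)/Q(3)) = (11/18)·log₂((11/18)/(1/3)) = 0.53440

D_KL(P||Q) = -0.07307 - 0.17611 + 0.53440 = 0.28522 ≈ 0.2852 bits

D_KL(Q||P) = Σ Q(x) log₂(Q(x)/P(x))

Computing term by term:
  Q(1)·log₂(Q(1)/P(1)) = (1/3)·log₂((1/3)/(5/18)) = 0.08768
  Q(2)·log₂(Q(2)/P(2)) = (1/3)·log₂((1/3)/(1/9)) = 0.52832
  Q(3)·log₂(Q(3)/P(3)) = (1/3)·log₂((1/3)/(11/18)) = -0.29149

D_KL(Q||P) = 0.08768 + 0.52832 - 0.29149 = 0.32451 ≈ 0.3245 bits

These are NOT equal (difference: 0.0393 bits). KL divergence is asymmetric: D_KL(P||Q) ≠ D_KL(Q||P) in general.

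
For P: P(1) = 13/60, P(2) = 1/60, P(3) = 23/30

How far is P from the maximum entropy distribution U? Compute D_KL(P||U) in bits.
0.7146 bits

U(i) = 1/3 for all i

D_KL(P||U) = Σ P(x) log₂(P(x) / (1/3))
           = Σ P(x) log₂(P(x)) + log₂(3)
           = log₂(3) - H(P)

H(P) = -Σ P(x) log₂(P(x)):
  -P(1)·log₂(P(1)) = -(13/60)·log₂(13/60) = 0.47806
  -P(2)·log₂(P(2)) = -(1/60)·log₂(1/60) = 0.09845
  -P(3)·log₂(P(3)) = -(23/30)·log₂(23/30) = 0.29389
H(P) = 0.47806 + 0.09845 + 0.29389 = 0.87040 bits

log₂(3) = 1.58496 bits

D_KL(P||U) = 1.58496 - 0.87040 = 0.71456 ≈ 0.7146 bits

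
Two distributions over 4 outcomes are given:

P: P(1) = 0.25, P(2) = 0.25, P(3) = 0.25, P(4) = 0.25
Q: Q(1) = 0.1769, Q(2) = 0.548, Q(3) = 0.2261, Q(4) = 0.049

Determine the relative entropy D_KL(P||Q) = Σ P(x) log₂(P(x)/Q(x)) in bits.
0.4657 bits

D_KL(P||Q) = Σ P(x) log₂(P(x)/Q(x))

Computing term by term:
  P(1)·log₂(P(1)/Q(1)) = 0.25·log₂(0.25/0.1769) = 0.12475
  P(2)·log₂(P(2)/Q(2)) = 0.25·log₂(0.25/0.548) = -0.28306
  P(3)·log₂(P(3)/Q(3)) = 0.25·log₂(0.25/0.2261) = 0.03624
  P(4)·log₂(P(4)/Q(4)) = 0.25·log₂(0.25/0.049) = 0.58777

D_KL(P||Q) = 0.12475 - 0.28306 + 0.03624 + 0.58777 = 0.46570 ≈ 0.4657 bits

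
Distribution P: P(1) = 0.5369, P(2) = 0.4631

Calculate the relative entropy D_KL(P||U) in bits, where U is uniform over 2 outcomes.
0.0039 bits

U(i) = 1/2 for all i

D_KL(P||U) = Σ P(x) log₂(P(x) / (1/2))
           = Σ P(x) log₂(P(x)) + log₂(2)
           = log₂(2) - H(P)

H(P) = -Σ P(x) log₂(P(x)):
  -P(1)·log₂(P(1)) = -(0.5369)·log₂(0.5369) = 0.48175
  -P(2)·log₂(P(2)) = -(0.4631)·log₂(0.4631) = 0.51432
H(P) = 0.48175 + 0.51432 = 0.99607 bits

log₂(2) = 1.00000 bits

D_KL(P||U) = 1.00000 - 0.99607 = 0.00393 ≈ 0.0039 bits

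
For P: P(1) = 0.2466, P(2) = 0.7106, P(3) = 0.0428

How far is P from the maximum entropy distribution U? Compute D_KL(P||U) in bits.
0.5421 bits

U(i) = 1/3 for all i

D_KL(P||U) = Σ P(x) log₂(P(x) / (1/3))
           = Σ P(x) log₂(P(x)) + log₂(3)
           = log₂(3) - H(P)

H(P) = -Σ P(x) log₂(P(x)):
  -P(1)·log₂(P(1)) = -(0.2466)·log₂(0.2466) = 0.49807
  -P(2)·log₂(P(2)) = -(0.7106)·log₂(0.7106) = 0.35025
  -P(3)·log₂(P(3)) = -(0.0428)·log₂(0.0428) = 0.19458
H(P) = 0.49807 + 0.35025 + 0.19458 = 1.04290 bits

log₂(3) = 1.58496 bits

D_KL(P||U) = 1.58496 - 1.04290 = 0.54206 ≈ 0.5421 bits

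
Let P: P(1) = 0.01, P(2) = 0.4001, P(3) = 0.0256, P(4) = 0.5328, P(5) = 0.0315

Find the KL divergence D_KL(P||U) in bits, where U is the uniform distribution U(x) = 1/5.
0.9503 bits

U(i) = 1/5 for all i

D_KL(P||U) = Σ P(x) log₂(P(x) / (1/5))
           = Σ P(x) log₂(P(x)) + log₂(5)
           = log₂(5) - H(P)

H(P) = -Σ P(x) log₂(P(x)):
  -P(1)·log₂(P(1)) = -(0.01)·log₂(0.01) = 0.06644
  -P(2)·log₂(P(2)) = -(0.4001)·log₂(0.4001) = 0.52876
  -P(3)·log₂(P(3)) = -(0.0256)·log₂(0.0256) = 0.13537
  -P(4)·log₂(P(4)) = -(0.5328)·log₂(0.5328) = 0.48396
  -P(5)·log₂(P(5)) = -(0.0315)·log₂(0.0315) = 0.15714
H(P) = 0.06644 + 0.52876 + 0.13537 + 0.48396 + 0.15714 = 1.37167 bits

log₂(5) = 2.32193 bits

D_KL(P||U) = 2.32193 - 1.37167 = 0.95026 ≈ 0.9503 bits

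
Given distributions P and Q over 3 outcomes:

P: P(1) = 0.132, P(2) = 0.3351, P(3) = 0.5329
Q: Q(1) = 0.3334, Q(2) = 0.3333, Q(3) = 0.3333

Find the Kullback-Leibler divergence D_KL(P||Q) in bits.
0.1870 bits

D_KL(P||Q) = Σ P(x) log₂(P(x)/Q(x))

Computing term by term:
  P(1)·log₂(P(1)/Q(1)) = 0.132·log₂(0.132/0.3334) = -0.17645
  P(2)·log₂(P(2)/Q(2)) = 0.3351·log₂(0.3351/0.3333) = 0.00260
  P(3)·log₂(P(3)/Q(3)) = 0.5329·log₂(0.5329/0.3333) = 0.36080

D_KL(P||Q) = -0.17645 + 0.00260 + 0.36080 = 0.18695 ≈ 0.1870 bits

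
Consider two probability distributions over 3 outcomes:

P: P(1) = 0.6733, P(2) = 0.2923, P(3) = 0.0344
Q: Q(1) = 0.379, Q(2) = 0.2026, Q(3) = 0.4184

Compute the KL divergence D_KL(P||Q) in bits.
0.5888 bits

D_KL(P||Q) = Σ P(x) log₂(P(x)/Q(x))

Computing term by term:
  P(1)·log₂(P(1)/Q(1)) = 0.6733·log₂(0.6733/0.379) = 0.55820
  P(2)·log₂(P(2)/Q(2)) = 0.2923·log₂(0.2923/0.2026) = 0.15457
  P(3)·log₂(P(3)/Q(3)) = 0.0344·log₂(0.0344/0.4184) = -0.12399

D_KL(P||Q) = 0.55820 + 0.15457 - 0.12399 = 0.58878 ≈ 0.5888 bits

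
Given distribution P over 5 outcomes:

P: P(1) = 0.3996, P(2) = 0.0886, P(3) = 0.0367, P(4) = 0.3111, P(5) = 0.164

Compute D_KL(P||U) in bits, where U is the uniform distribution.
0.3565 bits

U(i) = 1/5 for all i

D_KL(P||U) = Σ P(x) log₂(P(x) / (1/5))
           = Σ P(x) log₂(P(x)) + log₂(5)
           = log₂(5) - H(P)

H(P) = -Σ P(x) log₂(P(x)):
  -P(1)·log₂(P(1)) = -(0.3996)·log₂(0.3996) = 0.52882
  -P(2)·log₂(P(2)) = -(0.0886)·log₂(0.0886) = 0.30979
  -P(3)·log₂(P(3)) = -(0.0367)·log₂(0.0367) = 0.17499
  -P(4)·log₂(P(4)) = -(0.3111)·log₂(0.3111) = 0.52406
  -P(5)·log₂(P(5)) = -(0.164)·log₂(0.164) = 0.42775
H(P) = 0.52882 + 0.30979 + 0.17499 + 0.52406 + 0.42775 = 1.96541 bits

log₂(5) = 2.32193 bits

D_KL(P||U) = 2.32193 - 1.96541 = 0.35652 ≈ 0.3565 bits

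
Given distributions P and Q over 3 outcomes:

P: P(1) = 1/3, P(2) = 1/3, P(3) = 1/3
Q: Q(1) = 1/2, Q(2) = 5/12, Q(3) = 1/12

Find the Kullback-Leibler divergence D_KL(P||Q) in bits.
0.3644 bits

D_KL(P||Q) = Σ P(x) log₂(P(x)/Q(x))

Computing term by term:
  P(1)·log₂(P(1)/Q(1)) = (1/3)·log₂((1/3)/(1/2)) = -0.19499
  P(2)·log₂(P(2)/Q(2)) = (1/3)·log₂((1/3)/(5/12)) = -0.10731
  P(3)·log₂(P(3)/Q(3)) = (1/3)·log₂((1/3)/(1/12)) = 0.66667

D_KL(P||Q) = -0.19499 - 0.10731 + 0.66667 = 0.36437 ≈ 0.3644 bits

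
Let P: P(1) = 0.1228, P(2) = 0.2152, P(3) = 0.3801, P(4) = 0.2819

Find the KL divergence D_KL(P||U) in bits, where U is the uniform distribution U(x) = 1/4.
0.1061 bits

U(i) = 1/4 for all i

D_KL(P||U) = Σ P(x) log₂(P(x) / (1/4))
           = Σ P(x) log₂(P(x)) + log₂(4)
           = log₂(4) - H(P)

H(P) = -Σ P(x) log₂(P(x)):
  -P(1)·log₂(P(1)) = -(0.1228)·log₂(0.1228) = 0.37155
  -P(2)·log₂(P(2)) = -(0.2152)·log₂(0.2152) = 0.47694
  -P(3)·log₂(P(3)) = -(0.3801)·log₂(0.3801) = 0.53045
  -P(4)·log₂(P(4)) = -(0.2819)·log₂(0.2819) = 0.51496
H(P) = 0.37155 + 0.47694 + 0.53045 + 0.51496 = 1.89390 bits

log₂(4) = 2.00000 bits

D_KL(P||U) = 2.00000 - 1.89390 = 0.10610 ≈ 0.1061 bits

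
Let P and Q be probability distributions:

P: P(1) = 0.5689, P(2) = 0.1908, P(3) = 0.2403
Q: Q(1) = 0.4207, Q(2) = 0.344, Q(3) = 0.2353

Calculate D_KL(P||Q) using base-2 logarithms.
0.0927 bits

D_KL(P||Q) = Σ P(x) log₂(P(x)/Q(x))

Computing term by term:
  P(1)·log₂(P(1)/Q(1)) = 0.5689·log₂(0.5689/0.4207) = 0.24769
  P(2)·log₂(P(2)/Q(2)) = 0.1908·log₂(0.1908/0.344) = -0.16225
  P(3)·log₂(P(3)/Q(3)) = 0.2403·log₂(0.2403/0.2353) = 0.00729

D_KL(P||Q) = 0.24769 - 0.16225 + 0.00729 = 0.09273 ≈ 0.0927 bits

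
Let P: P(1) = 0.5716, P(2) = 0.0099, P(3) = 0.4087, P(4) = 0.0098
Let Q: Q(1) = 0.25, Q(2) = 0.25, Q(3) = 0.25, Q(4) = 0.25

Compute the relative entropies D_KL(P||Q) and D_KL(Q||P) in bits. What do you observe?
D_KL(P||Q) = 0.8799 bits, D_KL(Q||P) = 1.8573 bits. The two directions give different values (D_KL(Q||P) exceeds D_KL(P||Q) by 0.9774 bits): KL divergence is asymmetric.

D_KL(P||Q) = Σ P(x) log₂(P(x)/Q(x))

Computing term by term:
  P(1)·log₂(P(1)/Q(1)) = 0.5716·log₂(0.5716/0.25) = 0.68196
  P(2)·log₂(P(2)/Q(2)) = 0.0099·log₂(0.0099/0.25) = -0.04612
  P(3)·log₂(P(3)/Q(3)) = 0.4087·log₂(0.4087/0.25) = 0.28981
  P(4)·log₂(P(4)/Q(4)) = 0.0098·log₂(0.0098/0.25) = -0.04580

D_KL(P||Q) = 0.68196 - 0.04612 + 0.28981 - 0.04580 = 0.87985 ≈ 0.8799 bits

D_KL(Q||P) = Σ Q(x) log₂(Q(x)/P(x))

Computing term by term:
  Q(1)·log₂(Q(1)/P(1)) = 0.25·log₂(0.25/0.5716) = -0.29827
  Q(2)·log₂(Q(2)/P(2)) = 0.25·log₂(0.25/0.0099) = 1.16459
  Q(3)·log₂(Q(3)/P(3)) = 0.25·log₂(0.25/0.4087) = -0.17728
  Q(4)·log₂(Q(4)/P(4)) = 0.25·log₂(0.25/0.0098) = 1.16825

D_KL(Q||P) = -0.29827 + 1.16459 - 0.17728 + 1.16825 = 1.85729 ≈ 1.8573 bits

These are NOT equal (difference: 0.9774 bits). KL divergence is asymmetric: D_KL(P||Q) ≠ D_KL(Q||P) in general.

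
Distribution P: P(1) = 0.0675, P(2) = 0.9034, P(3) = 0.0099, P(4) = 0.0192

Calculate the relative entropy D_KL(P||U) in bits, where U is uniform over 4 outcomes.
1.4297 bits

U(i) = 1/4 for all i

D_KL(P||U) = Σ P(x) log₂(P(x) / (1/4))
           = Σ P(x) log₂(P(x)) + log₂(4)
           = log₂(4) - H(P)

H(P) = -Σ P(x) log₂(P(x)):
  -P(1)·log₂(P(1)) = -(0.0675)·log₂(0.0675) = 0.26251
  -P(2)·log₂(P(2)) = -(0.9034)·log₂(0.9034) = 0.13241
  -P(3)·log₂(P(3)) = -(0.0099)·log₂(0.0099) = 0.06592
  -P(4)·log₂(P(4)) = -(0.0192)·log₂(0.0192) = 0.10949
H(P) = 0.26251 + 0.13241 + 0.06592 + 0.10949 = 0.57033 bits

log₂(4) = 2.00000 bits

D_KL(P||U) = 2.00000 - 0.57033 = 1.42967 ≈ 1.4297 bits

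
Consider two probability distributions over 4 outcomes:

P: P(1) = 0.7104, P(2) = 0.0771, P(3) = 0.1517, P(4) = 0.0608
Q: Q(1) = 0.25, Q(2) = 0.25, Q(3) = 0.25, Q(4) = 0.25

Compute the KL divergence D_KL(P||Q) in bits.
0.7062 bits

D_KL(P||Q) = Σ P(x) log₂(P(x)/Q(x))

Computing term by term:
  P(1)·log₂(P(1)/Q(1)) = 0.7104·log₂(0.7104/0.25) = 1.07036
  P(2)·log₂(P(2)/Q(2)) = 0.0771·log₂(0.0771/0.25) = -0.13085
  P(3)·log₂(P(3)/Q(3)) = 0.1517·log₂(0.1517/0.25) = -0.10933
  P(4)·log₂(P(4)/Q(4)) = 0.0608·log₂(0.0608/0.25) = -0.12402

D_KL(P||Q) = 1.07036 - 0.13085 - 0.10933 - 0.12402 = 0.70616 ≈ 0.7062 bits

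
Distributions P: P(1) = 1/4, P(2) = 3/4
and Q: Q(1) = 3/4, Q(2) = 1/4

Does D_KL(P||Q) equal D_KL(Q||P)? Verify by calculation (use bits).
D_KL(P||Q) = 0.7925 bits, D_KL(Q||P) = 0.7925 bits. Yes — for this pair D_KL(P||Q) = D_KL(Q||P).

D_KL(P||Q) = Σ P(x) log₂(P(x)/Q(x))

Computing term by term:
  P(1)·log₂(P(1)/Q(1)) = (1/4)·log₂((1/4)/(3/4)) = -0.39624
  P(2)·log₂(P(2)/Q(2)) = (3/4)·log₂((3/4)/(1/4)) = 1.18872

D_KL(P||Q) = -0.39624 + 1.18872 = 0.79248 ≈ 0.7925 bits

D_KL(Q||P) = Σ Q(x) log₂(Q(x)/P(x))

Computing term by term:
  Q(1)·log₂(Q(1)/P(1)) = (3/4)·log₂((3/4)/(1/4)) = 1.18872
  Q(2)·log₂(Q(2)/P(2)) = (1/4)·log₂((1/4)/(3/4)) = -0.39624

D_KL(Q||P) = 1.18872 - 0.39624 = 0.79248 ≈ 0.7925 bits

These ARE equal here. Q is P with outcomes relabeled (Q(1) = P(2), Q(2) = P(1)) by a relabeling that is its own inverse, so the two sums contain exactly the same terms in a different order. This is a special case — KL divergence is not symmetric in general: D_KL(P||Q) ≠ D_KL(Q||P) for most P, Q.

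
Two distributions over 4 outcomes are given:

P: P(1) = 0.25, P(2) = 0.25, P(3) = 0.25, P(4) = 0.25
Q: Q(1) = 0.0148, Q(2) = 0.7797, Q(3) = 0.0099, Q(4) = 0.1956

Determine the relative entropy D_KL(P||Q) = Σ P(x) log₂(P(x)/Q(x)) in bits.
1.8624 bits

D_KL(P||Q) = Σ P(x) log₂(P(x)/Q(x))

Computing term by term:
  P(1)·log₂(P(1)/Q(1)) = 0.25·log₂(0.25/0.0148) = 1.01956
  P(2)·log₂(P(2)/Q(2)) = 0.25·log₂(0.25/0.7797) = -0.41025
  P(3)·log₂(P(3)/Q(3)) = 0.25·log₂(0.25/0.0099) = 1.16459
  P(4)·log₂(P(4)/Q(4)) = 0.25·log₂(0.25/0.1956) = 0.08851

D_KL(P||Q) = 1.01956 - 0.41025 + 1.16459 + 0.08851 = 1.86241 ≈ 1.8624 bits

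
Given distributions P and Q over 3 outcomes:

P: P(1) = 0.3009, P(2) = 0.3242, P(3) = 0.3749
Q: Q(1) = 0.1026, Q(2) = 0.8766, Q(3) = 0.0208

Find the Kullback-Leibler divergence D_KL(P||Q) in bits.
1.5659 bits

D_KL(P||Q) = Σ P(x) log₂(P(x)/Q(x))

Computing term by term:
  P(1)·log₂(P(1)/Q(1)) = 0.3009·log₂(0.3009/0.1026) = 0.46707
  P(2)·log₂(P(2)/Q(2)) = 0.3242·log₂(0.3242/0.8766) = -0.46524
  P(3)·log₂(P(3)/Q(3)) = 0.3749·log₂(0.3749/0.0208) = 1.56403

D_KL(P||Q) = 0.46707 - 0.46524 + 1.56403 = 1.56586 ≈ 1.5659 bits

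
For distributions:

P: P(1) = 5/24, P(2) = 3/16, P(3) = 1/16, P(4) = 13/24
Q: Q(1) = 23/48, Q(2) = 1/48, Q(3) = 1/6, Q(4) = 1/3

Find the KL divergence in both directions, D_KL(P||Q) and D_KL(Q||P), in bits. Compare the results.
D_KL(P||Q) = 0.6350 bits, D_KL(Q||P) = 0.5121 bits. D_KL(P||Q) is larger than D_KL(Q||P) by 0.1229 bits; the two directions differ.

D_KL(P||Q) = Σ P(x) log₂(P(x)/Q(x))

Computing term by term:
  P(1)·log₂(P(1)/Q(1)) = (5/24)·log₂((5/24)/(23/48)) = -0.25034
  P(2)·log₂(P(2)/Q(2)) = (3/16)·log₂((3/16)/(1/48)) = 0.59436
  P(3)·log₂(P(3)/Q(3)) = (1/16)·log₂((1/16)/(1/6)) = -0.08844
  P(4)·log₂(P(4)/Q(4)) = (13/24)·log₂((13/24)/(1/3)) = 0.37940

D_KL(P||Q) = -0.25034 + 0.59436 - 0.08844 + 0.37940 = 0.63498 ≈ 0.6350 bits

D_KL(Q||P) = Σ Q(x) log₂(Q(x)/P(x))

Computing term by term:
  Q(1)·log₂(Q(1)/P(1)) = (23/48)·log₂((23/48)/(5/24)) = 0.57578
  Q(2)·log₂(Q(2)/P(2)) = (1/48)·log₂((1/48)/(3/16)) = -0.06604
  Q(3)·log₂(Q(3)/P(3)) = (1/6)·log₂((1/6)/(1/16)) = 0.23584
  Q(4)·log₂(Q(4)/P(4)) = (1/3)·log₂((1/3)/(13/24)) = -0.23348

D_KL(Q||P) = 0.57578 - 0.06604 + 0.23584 - 0.23348 = 0.51210 ≈ 0.5121 bits

These are NOT equal (difference: 0.1229 bits). KL divergence is asymmetric: D_KL(P||Q) ≠ D_KL(Q||P) in general.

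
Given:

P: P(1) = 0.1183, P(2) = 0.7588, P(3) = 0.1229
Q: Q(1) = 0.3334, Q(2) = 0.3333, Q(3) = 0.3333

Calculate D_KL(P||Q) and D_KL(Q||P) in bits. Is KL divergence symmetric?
D_KL(P||Q) = 0.5469 bits, D_KL(Q||P) = 0.5825 bits. No, KL divergence is not symmetric.

D_KL(P||Q) = Σ P(x) log₂(P(x)/Q(x))

Computing term by term:
  P(1)·log₂(P(1)/Q(1)) = 0.1183·log₂(0.1183/0.3334) = -0.17684
  P(2)·log₂(P(2)/Q(2)) = 0.7588·log₂(0.7588/0.3333) = 0.90062
  P(3)·log₂(P(3)/Q(3)) = 0.1229·log₂(0.1229/0.3333) = -0.17689

D_KL(P||Q) = -0.17684 + 0.90062 - 0.17689 = 0.54689 ≈ 0.5469 bits

D_KL(Q||P) = Σ Q(x) log₂(Q(x)/P(x))

Computing term by term:
  Q(1)·log₂(Q(1)/P(1)) = 0.3334·log₂(0.3334/0.1183) = 0.49837
  Q(2)·log₂(Q(2)/P(2)) = 0.3333·log₂(0.3333/0.7588) = -0.39559
  Q(3)·log₂(Q(3)/P(3)) = 0.3333·log₂(0.3333/0.1229) = 0.47973

D_KL(Q||P) = 0.49837 - 0.39559 + 0.47973 = 0.58251 ≈ 0.5825 bits

These are NOT equal (difference: 0.0356 bits). KL divergence is asymmetric: D_KL(P||Q) ≠ D_KL(Q||P) in general.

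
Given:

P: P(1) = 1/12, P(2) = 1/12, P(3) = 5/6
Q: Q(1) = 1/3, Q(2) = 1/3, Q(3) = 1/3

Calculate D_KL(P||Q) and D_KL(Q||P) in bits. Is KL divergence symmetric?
D_KL(P||Q) = 0.7683 bits, D_KL(Q||P) = 0.8927 bits. No, KL divergence is not symmetric.

D_KL(P||Q) = Σ P(x) log₂(P(x)/Q(x))

Computing term by term:
  P(1)·log₂(P(1)/Q(1)) = (1/12)·log₂((1/12)/(1/3)) = -0.16667
  P(2)·log₂(P(2)/Q(2)) = (1/12)·log₂((1/12)/(1/3)) = -0.16667
  P(3)·log₂(P(3)/Q(3)) = (5/6)·log₂((5/6)/(1/3)) = 1.10161

D_KL(P||Q) = -0.16667 - 0.16667 + 1.10161 = 0.76827 ≈ 0.7683 bits

D_KL(Q||P) = Σ Q(x) log₂(Q(x)/P(x))

Computing term by term:
  Q(1)·log₂(Q(1)/P(1)) = (1/3)·log₂((1/3)/(1/12)) = 0.66667
  Q(2)·log₂(Q(2)/P(2)) = (1/3)·log₂((1/3)/(1/12)) = 0.66667
  Q(3)·log₂(Q(3)/P(3)) = (1/3)·log₂((1/3)/(5/6)) = -0.44064

D_KL(Q||P) = 0.66667 + 0.66667 - 0.44064 = 0.89270 ≈ 0.8927 bits

These are NOT equal (difference: 0.1244 bits). KL divergence is asymmetric: D_KL(P||Q) ≠ D_KL(Q||P) in general.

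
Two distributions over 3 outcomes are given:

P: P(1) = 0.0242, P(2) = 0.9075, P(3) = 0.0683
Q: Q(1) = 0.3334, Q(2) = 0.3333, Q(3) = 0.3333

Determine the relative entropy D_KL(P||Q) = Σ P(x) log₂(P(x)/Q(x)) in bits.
1.0636 bits

D_KL(P||Q) = Σ P(x) log₂(P(x)/Q(x))

Computing term by term:
  P(1)·log₂(P(1)/Q(1)) = 0.0242·log₂(0.0242/0.3334) = -0.09158
  P(2)·log₂(P(2)/Q(2)) = 0.9075·log₂(0.9075/0.3333) = 1.31141
  P(3)·log₂(P(3)/Q(3)) = 0.0683·log₂(0.0683/0.3333) = -0.15619

D_KL(P||Q) = -0.09158 + 1.31141 - 0.15619 = 1.06364 ≈ 1.0636 bits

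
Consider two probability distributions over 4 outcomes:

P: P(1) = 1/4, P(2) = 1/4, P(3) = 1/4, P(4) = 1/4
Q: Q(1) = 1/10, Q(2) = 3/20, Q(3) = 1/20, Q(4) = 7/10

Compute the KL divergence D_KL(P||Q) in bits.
0.7238 bits

D_KL(P||Q) = Σ P(x) log₂(P(x)/Q(x))

Computing term by term:
  P(1)·log₂(P(1)/Q(1)) = (1/4)·log₂((1/4)/(1/10)) = 0.33048
  P(2)·log₂(P(2)/Q(2)) = (1/4)·log₂((1/4)/(3/20)) = 0.18424
  P(3)·log₂(P(3)/Q(3)) = (1/4)·log₂((1/4)/(1/20)) = 0.58048
  P(4)·log₂(P(4)/Q(4)) = (1/4)·log₂((1/4)/(7/10)) = -0.37136

D_KL(P||Q) = 0.33048 + 0.18424 + 0.58048 - 0.37136 = 0.72384 ≈ 0.7238 bits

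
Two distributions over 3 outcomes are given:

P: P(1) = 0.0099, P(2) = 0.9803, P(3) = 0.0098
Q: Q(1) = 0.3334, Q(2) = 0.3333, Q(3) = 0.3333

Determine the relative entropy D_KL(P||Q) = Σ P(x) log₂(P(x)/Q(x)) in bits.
1.4257 bits

D_KL(P||Q) = Σ P(x) log₂(P(x)/Q(x))

Computing term by term:
  P(1)·log₂(P(1)/Q(1)) = 0.0099·log₂(0.0099/0.3334) = -0.05023
  P(2)·log₂(P(2)/Q(2)) = 0.9803·log₂(0.9803/0.3333) = 1.52574
  P(3)·log₂(P(3)/Q(3)) = 0.0098·log₂(0.0098/0.3333) = -0.04986

D_KL(P||Q) = -0.05023 + 1.52574 - 0.04986 = 1.42565 ≈ 1.4257 bits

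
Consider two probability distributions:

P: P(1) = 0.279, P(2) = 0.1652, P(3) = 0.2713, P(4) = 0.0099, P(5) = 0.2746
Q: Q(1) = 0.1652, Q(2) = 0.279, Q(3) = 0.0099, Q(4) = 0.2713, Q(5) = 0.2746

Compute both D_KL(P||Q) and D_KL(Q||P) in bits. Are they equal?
D_KL(P||Q) = 1.3346 bits, D_KL(Q||P) = 1.3346 bits. Yes, in this case they are equal (although KL divergence is not symmetric in general).

D_KL(P||Q) = Σ P(x) log₂(P(x)/Q(x))

Computing term by term:
  P(1)·log₂(P(1)/Q(1)) = 0.279·log₂(0.279/0.1652) = 0.21094
  P(2)·log₂(P(2)/Q(2)) = 0.1652·log₂(0.1652/0.279) = -0.12490
  P(3)·log₂(P(3)/Q(3)) = 0.2713·log₂(0.2713/0.0099) = 1.29581
  P(4)·log₂(P(4)/Q(4)) = 0.0099·log₂(0.0099/0.2713) = -0.04729
  P(5)·log₂(P(5)/Q(5)) = 0.2746·log₂(0.2746/0.2746) = 0.00000

D_KL(P||Q) = 0.21094 - 0.12490 + 1.29581 - 0.04729 + 0.00000 = 1.33456 ≈ 1.3346 bits

D_KL(Q||P) = Σ Q(x) log₂(Q(x)/P(x))

Computing term by term:
  Q(1)·log₂(Q(1)/P(1)) = 0.1652·log₂(0.1652/0.279) = -0.12490
  Q(2)·log₂(Q(2)/P(2)) = 0.279·log₂(0.279/0.1652) = 0.21094
  Q(3)·log₂(Q(3)/P(3)) = 0.0099·log₂(0.0099/0.2713) = -0.04729
  Q(4)·log₂(Q(4)/P(4)) = 0.2713·log₂(0.2713/0.0099) = 1.29581
  Q(5)·log₂(Q(5)/P(5)) = 0.2746·log₂(0.2746/0.2746) = 0.00000

D_KL(Q||P) = -0.12490 + 0.21094 - 0.04729 + 1.29581 + 0.00000 = 1.33456 ≈ 1.3346 bits

These ARE equal here. Q is P with outcomes relabeled (Q(1) = P(2), Q(2) = P(1), Q(3) = P(4), Q(4) = P(3)) by a relabeling that is its own inverse, so the two sums contain exactly the same terms in a different order. This is a special case — KL divergence is not symmetric in general: D_KL(P||Q) ≠ D_KL(Q||P) for most P, Q.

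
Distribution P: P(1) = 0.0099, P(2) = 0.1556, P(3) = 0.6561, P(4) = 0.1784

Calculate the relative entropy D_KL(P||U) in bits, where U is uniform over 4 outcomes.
0.6739 bits

U(i) = 1/4 for all i

D_KL(P||U) = Σ P(x) log₂(P(x) / (1/4))
           = Σ P(x) log₂(P(x)) + log₂(4)
           = log₂(4) - H(P)

H(P) = -Σ P(x) log₂(P(x)):
  -P(1)·log₂(P(1)) = -(0.0099)·log₂(0.0099) = 0.06592
  -P(2)·log₂(P(2)) = -(0.1556)·log₂(0.1556) = 0.41764
  -P(3)·log₂(P(3)) = -(0.6561)·log₂(0.6561) = 0.39892
  -P(4)·log₂(P(4)) = -(0.1784)·log₂(0.1784) = 0.44365
H(P) = 0.06592 + 0.41764 + 0.39892 + 0.44365 = 1.32613 bits

log₂(4) = 2.00000 bits

D_KL(P||U) = 2.00000 - 1.32613 = 0.67387 ≈ 0.6739 bits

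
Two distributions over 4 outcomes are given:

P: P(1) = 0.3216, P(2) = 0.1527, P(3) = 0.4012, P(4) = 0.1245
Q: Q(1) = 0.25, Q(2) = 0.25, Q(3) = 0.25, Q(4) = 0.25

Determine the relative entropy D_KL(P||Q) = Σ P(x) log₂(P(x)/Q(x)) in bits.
0.1568 bits

D_KL(P||Q) = Σ P(x) log₂(P(x)/Q(x))

Computing term by term:
  P(1)·log₂(P(1)/Q(1)) = 0.3216·log₂(0.3216/0.25) = 0.11685
  P(2)·log₂(P(2)/Q(2)) = 0.1527·log₂(0.1527/0.25) = -0.10860
  P(3)·log₂(P(3)/Q(3)) = 0.4012·log₂(0.4012/0.25) = 0.27378
  P(4)·log₂(P(4)/Q(4)) = 0.1245·log₂(0.1245/0.25) = -0.12522

D_KL(P||Q) = 0.11685 - 0.10860 + 0.27378 - 0.12522 = 0.15681 ≈ 0.1568 bits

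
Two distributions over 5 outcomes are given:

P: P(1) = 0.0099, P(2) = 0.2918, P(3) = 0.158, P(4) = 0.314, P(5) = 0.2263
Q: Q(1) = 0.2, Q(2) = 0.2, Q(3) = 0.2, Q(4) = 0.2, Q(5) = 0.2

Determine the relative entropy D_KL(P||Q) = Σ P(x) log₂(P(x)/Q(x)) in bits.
0.3070 bits

D_KL(P||Q) = Σ P(x) log₂(P(x)/Q(x))

Computing term by term:
  P(1)·log₂(P(1)/Q(1)) = 0.0099·log₂(0.0099/0.2) = -0.04293
  P(2)·log₂(P(2)/Q(2)) = 0.2918·log₂(0.2918/0.2) = 0.15903
  P(3)·log₂(P(3)/Q(3)) = 0.158·log₂(0.158/0.2) = -0.05373
  P(4)·log₂(P(4)/Q(4)) = 0.314·log₂(0.314/0.2) = 0.20434
  P(5)·log₂(P(5)/Q(5)) = 0.2263·log₂(0.2263/0.2) = 0.04033

D_KL(P||Q) = -0.04293 + 0.15903 - 0.05373 + 0.20434 + 0.04033 = 0.30704 ≈ 0.3070 bits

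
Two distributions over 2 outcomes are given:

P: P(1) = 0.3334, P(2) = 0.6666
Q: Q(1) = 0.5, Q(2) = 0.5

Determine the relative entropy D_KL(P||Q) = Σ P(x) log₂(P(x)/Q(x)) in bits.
0.0816 bits

D_KL(P||Q) = Σ P(x) log₂(P(x)/Q(x))

Computing term by term:
  P(1)·log₂(P(1)/Q(1)) = 0.3334·log₂(0.3334/0.5) = -0.19493
  P(2)·log₂(P(2)/Q(2)) = 0.6666·log₂(0.6666/0.5) = 0.27657

D_KL(P||Q) = -0.19493 + 0.27657 = 0.08164 ≈ 0.0816 bits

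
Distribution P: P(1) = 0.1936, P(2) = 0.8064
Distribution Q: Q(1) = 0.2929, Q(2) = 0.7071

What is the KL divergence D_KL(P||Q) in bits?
0.0372 bits

D_KL(P||Q) = Σ P(x) log₂(P(x)/Q(x))

Computing term by term:
  P(1)·log₂(P(1)/Q(1)) = 0.1936·log₂(0.1936/0.2929) = -0.11564
  P(2)·log₂(P(2)/Q(2)) = 0.8064·log₂(0.8064/0.7071) = 0.15288

D_KL(P||Q) = -0.11564 + 0.15288 = 0.03724 ≈ 0.0372 bits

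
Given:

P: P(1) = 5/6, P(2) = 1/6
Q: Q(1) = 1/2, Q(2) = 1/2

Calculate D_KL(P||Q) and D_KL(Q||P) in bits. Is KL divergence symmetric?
D_KL(P||Q) = 0.3500 bits, D_KL(Q||P) = 0.4240 bits. No, KL divergence is not symmetric.

D_KL(P||Q) = Σ P(x) log₂(P(x)/Q(x))

Computing term by term:
  P(1)·log₂(P(1)/Q(1)) = (5/6)·log₂((5/6)/(1/2)) = 0.61414
  P(2)·log₂(P(2)/Q(2)) = (1/6)·log₂((1/6)/(1/2)) = -0.26416

D_KL(P||Q) = 0.61414 - 0.26416 = 0.34998 ≈ 0.3500 bits

D_KL(Q||P) = Σ Q(x) log₂(Q(x)/P(x))

Computing term by term:
  Q(1)·log₂(Q(1)/P(1)) = (1/2)·log₂((1/2)/(5/6)) = -0.36848
  Q(2)·log₂(Q(2)/P(2)) = (1/2)·log₂((1/2)/(1/6)) = 0.79248

D_KL(Q||P) = -0.36848 + 0.79248 = 0.42400 ≈ 0.4240 bits

These are NOT equal (difference: 0.0740 bits). KL divergence is asymmetric: D_KL(P||Q) ≠ D_KL(Q||P) in general.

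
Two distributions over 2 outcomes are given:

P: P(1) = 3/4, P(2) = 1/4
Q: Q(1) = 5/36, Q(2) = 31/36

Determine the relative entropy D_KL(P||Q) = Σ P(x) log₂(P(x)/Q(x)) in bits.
1.3787 bits

D_KL(P||Q) = Σ P(x) log₂(P(x)/Q(x))

Computing term by term:
  P(1)·log₂(P(1)/Q(1)) = (3/4)·log₂((3/4)/(5/36)) = 1.82472
  P(2)·log₂(P(2)/Q(2)) = (1/4)·log₂((1/4)/(31/36)) = -0.44607

D_KL(P||Q) = 1.82472 - 0.44607 = 1.37865 ≈ 1.3787 bits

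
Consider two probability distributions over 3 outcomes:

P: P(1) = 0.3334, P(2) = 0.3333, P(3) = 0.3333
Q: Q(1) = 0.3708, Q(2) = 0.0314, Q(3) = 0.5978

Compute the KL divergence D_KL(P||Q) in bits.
0.8038 bits

D_KL(P||Q) = Σ P(x) log₂(P(x)/Q(x))

Computing term by term:
  P(1)·log₂(P(1)/Q(1)) = 0.3334·log₂(0.3334/0.3708) = -0.05114
  P(2)·log₂(P(2)/Q(2)) = 0.3333·log₂(0.3333/0.0314) = 1.13588
  P(3)·log₂(P(3)/Q(3)) = 0.3333·log₂(0.3333/0.5978) = -0.28092

D_KL(P||Q) = -0.05114 + 1.13588 - 0.28092 = 0.80382 ≈ 0.8038 bits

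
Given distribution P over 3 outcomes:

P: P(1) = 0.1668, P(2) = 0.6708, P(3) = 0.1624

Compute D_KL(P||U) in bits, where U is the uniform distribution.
0.3417 bits

U(i) = 1/3 for all i

D_KL(P||U) = Σ P(x) log₂(P(x) / (1/3))
           = Σ P(x) log₂(P(x)) + log₂(3)
           = log₂(3) - H(P)

H(P) = -Σ P(x) log₂(P(x)):
  -P(1)·log₂(P(1)) = -(0.1668)·log₂(0.1668) = 0.43098
  -P(2)·log₂(P(2)) = -(0.6708)·log₂(0.6708) = 0.38641
  -P(3)·log₂(P(3)) = -(0.1624)·log₂(0.1624) = 0.42587
H(P) = 0.43098 + 0.38641 + 0.42587 = 1.24326 bits

log₂(3) = 1.58496 bits

D_KL(P||U) = 1.58496 - 1.24326 = 0.34170 ≈ 0.3417 bits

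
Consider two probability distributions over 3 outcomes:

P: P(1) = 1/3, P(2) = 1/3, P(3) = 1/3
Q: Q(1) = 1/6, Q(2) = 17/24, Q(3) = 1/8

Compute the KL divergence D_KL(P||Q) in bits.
0.4425 bits

D_KL(P||Q) = Σ P(x) log₂(P(x)/Q(x))

Computing term by term:
  P(1)·log₂(P(1)/Q(1)) = (1/3)·log₂((1/3)/(1/6)) = 0.33333
  P(2)·log₂(P(2)/Q(2)) = (1/3)·log₂((1/3)/(17/24)) = -0.36249
  P(3)·log₂(P(3)/Q(3)) = (1/3)·log₂((1/3)/(1/8)) = 0.47168

D_KL(P||Q) = 0.33333 - 0.36249 + 0.47168 = 0.44252 ≈ 0.4425 bits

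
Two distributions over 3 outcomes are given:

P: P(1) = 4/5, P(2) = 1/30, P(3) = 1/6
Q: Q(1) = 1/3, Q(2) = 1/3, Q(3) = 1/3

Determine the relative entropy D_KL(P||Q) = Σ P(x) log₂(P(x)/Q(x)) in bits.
0.7330 bits

D_KL(P||Q) = Σ P(x) log₂(P(x)/Q(x))

Computing term by term:
  P(1)·log₂(P(1)/Q(1)) = (4/5)·log₂((4/5)/(1/3)) = 1.01043
  P(2)·log₂(P(2)/Q(2)) = (1/30)·log₂((1/30)/(1/3)) = -0.11073
  P(3)·log₂(P(3)/Q(3)) = (1/6)·log₂((1/6)/(1/3)) = -0.16667

D_KL(P||Q) = 1.01043 - 0.11073 - 0.16667 = 0.73303 ≈ 0.7330 bits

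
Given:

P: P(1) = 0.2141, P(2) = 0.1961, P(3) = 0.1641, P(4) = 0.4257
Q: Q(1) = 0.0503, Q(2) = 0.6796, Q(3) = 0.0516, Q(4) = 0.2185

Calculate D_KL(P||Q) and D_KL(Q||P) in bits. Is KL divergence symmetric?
D_KL(P||Q) = 0.7793 bits, D_KL(Q||P) = 0.8171 bits. No, KL divergence is not symmetric.

D_KL(P||Q) = Σ P(x) log₂(P(x)/Q(x))

Computing term by term:
  P(1)·log₂(P(1)/Q(1)) = 0.2141·log₂(0.2141/0.0503) = 0.44740
  P(2)·log₂(P(2)/Q(2)) = 0.1961·log₂(0.1961/0.6796) = -0.35163
  P(3)·log₂(P(3)/Q(3)) = 0.1641·log₂(0.1641/0.0516) = 0.27390
  P(4)·log₂(P(4)/Q(4)) = 0.4257·log₂(0.4257/0.2185) = 0.40961

D_KL(P||Q) = 0.44740 - 0.35163 + 0.27390 + 0.40961 = 0.77928 ≈ 0.7793 bits

D_KL(Q||P) = Σ Q(x) log₂(Q(x)/P(x))

Computing term by term:
  Q(1)·log₂(Q(1)/P(1)) = 0.0503·log₂(0.0503/0.2141) = -0.10511
  Q(2)·log₂(Q(2)/P(2)) = 0.6796·log₂(0.6796/0.1961) = 1.21859
  Q(3)·log₂(Q(3)/P(3)) = 0.0516·log₂(0.0516/0.1641) = -0.08613
  Q(4)·log₂(Q(4)/P(4)) = 0.2185·log₂(0.2185/0.4257) = -0.21024

D_KL(Q||P) = -0.10511 + 1.21859 - 0.08613 - 0.21024 = 0.81711 ≈ 0.8171 bits

These are NOT equal (difference: 0.0378 bits). KL divergence is asymmetric: D_KL(P||Q) ≠ D_KL(Q||P) in general.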